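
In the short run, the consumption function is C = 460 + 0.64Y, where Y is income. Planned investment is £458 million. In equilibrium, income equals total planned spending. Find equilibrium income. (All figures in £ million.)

Y = 2550

Y = C + I = 460 + 0.64Y + 458
Y − 0.64Y = 918
0.36Y = 918, so Y = 918/0.36 = 2550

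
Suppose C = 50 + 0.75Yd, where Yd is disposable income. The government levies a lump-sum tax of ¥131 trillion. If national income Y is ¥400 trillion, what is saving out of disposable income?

Yd = Y − T = 400 − 131 = 269
C = 50 + 0.75(269) = 50 + 201.75 = 251.75
S = Yd − C = 269 − 251.75 = 17.25

S = 17.25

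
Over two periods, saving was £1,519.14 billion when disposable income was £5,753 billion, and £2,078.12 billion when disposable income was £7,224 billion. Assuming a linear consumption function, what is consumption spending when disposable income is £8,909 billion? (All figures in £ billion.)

MPS = ΔS/ΔY = (2078.12 − 1519.14)/(7224 − 5753) = 558.98/1471 = 0.38
MPC = 1 − MPS = 0.62
Autonomous saving = 1519.14 − 0.38(5753) = -667, so a = 667
C = 667 + 0.62(8909) = 667 + 5523.58 = 6190.58

C = 6190.58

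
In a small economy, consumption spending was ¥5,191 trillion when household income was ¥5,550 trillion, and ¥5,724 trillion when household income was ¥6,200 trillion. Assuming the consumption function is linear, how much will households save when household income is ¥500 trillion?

S = -550

MPC = (5724 − 5191)/(6200 − 5550) = 533/650 = 0.82
a = 5191 − 0.82(5550) = 5191 − 4551 = 640
C = 640 + 0.82(500) = 1050
S = 500 − 1050 = -550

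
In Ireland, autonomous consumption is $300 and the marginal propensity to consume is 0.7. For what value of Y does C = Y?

Y = 1000

At break-even, C = Y: 300 + 0.7Y = Y
0.3Y = 300, so Y = 300/0.3 = 1000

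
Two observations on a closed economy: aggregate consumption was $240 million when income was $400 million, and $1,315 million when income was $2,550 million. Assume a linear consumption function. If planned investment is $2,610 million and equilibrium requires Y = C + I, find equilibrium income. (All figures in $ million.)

MPC = (1315 − 240)/(2550 − 400) = 1075/2150 = 0.5
a = 240 − 0.5(400) = 40
Equilibrium: Y = 40 + 0.5Y + 2610
0.5Y = 2650, so Y = 2650/0.5 = 5300

Y = 5300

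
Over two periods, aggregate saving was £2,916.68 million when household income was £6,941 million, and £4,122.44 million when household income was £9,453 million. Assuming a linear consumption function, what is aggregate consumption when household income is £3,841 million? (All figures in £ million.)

C = 2412.32

MPS = ΔS/ΔY = (4122.44 − 2916.68)/(9453 − 6941) = 1205.76/2512 = 0.48
MPC = 1 − MPS = 0.52
Autonomous saving = 2916.68 − 0.48(6941) = -415, so a = 415
C = 415 + 0.52(3841) = 415 + 1997.32 = 2412.32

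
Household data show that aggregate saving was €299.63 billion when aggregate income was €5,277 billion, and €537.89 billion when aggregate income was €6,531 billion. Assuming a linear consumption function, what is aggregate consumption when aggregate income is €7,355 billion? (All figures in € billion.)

MPS = ΔS/ΔY = (537.89 − 299.63)/(6531 − 5277) = 238.26/1254 = 0.19
MPC = 1 − MPS = 0.81
Autonomous saving = 299.63 − 0.19(5277) = -703, so a = 703
C = 703 + 0.81(7355) = 703 + 5957.55 = 6660.55

C = 6660.55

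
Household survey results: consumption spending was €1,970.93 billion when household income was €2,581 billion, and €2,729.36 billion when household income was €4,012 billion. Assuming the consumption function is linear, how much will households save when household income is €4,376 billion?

S = 1453.72

MPC = (2729.36 − 1970.93)/(4012 − 2581) = 758.43/1431 = 0.53
a = 1970.93 − 0.53(2581) = 1970.93 − 1367.93 = 603
C = 603 + 0.53(4376) = 2922.28
S = 4376 − 2922.28 = 1453.72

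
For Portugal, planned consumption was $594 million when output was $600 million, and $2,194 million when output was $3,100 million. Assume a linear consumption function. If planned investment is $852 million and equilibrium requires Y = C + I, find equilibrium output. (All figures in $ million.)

MPC = (2194 − 594)/(3100 − 600) = 1600/2500 = 0.64
a = 594 − 0.64(600) = 210
Equilibrium: Y = 210 + 0.64Y + 852
0.36Y = 1062, so Y = 1062/0.36 = 2950

Y = 2950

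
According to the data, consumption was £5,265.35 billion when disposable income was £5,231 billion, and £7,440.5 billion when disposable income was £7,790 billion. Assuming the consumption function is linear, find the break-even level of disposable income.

MPC = (7440.5 − 5265.35)/(7790 − 5231) = 2175.15/2559 = 0.85
a = 5265.35 − 0.85(5231) = 5265.35 − 4446.35 = 819
Break-even: Y = a/(1−MPC) = 819/0.15 = 5460

Y = 5460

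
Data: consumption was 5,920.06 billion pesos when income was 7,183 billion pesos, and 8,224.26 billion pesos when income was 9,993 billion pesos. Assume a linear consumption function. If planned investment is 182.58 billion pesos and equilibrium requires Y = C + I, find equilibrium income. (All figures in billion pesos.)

Y = 1181

MPC = (8224.26 − 5920.06)/(9993 − 7183) = 2304.2/2810 = 0.82
a = 5920.06 − 0.82(7183) = 30
Equilibrium: Y = 30 + 0.82Y + 182.58
0.18Y = 212.58, so Y = 212.58/0.18 = 1181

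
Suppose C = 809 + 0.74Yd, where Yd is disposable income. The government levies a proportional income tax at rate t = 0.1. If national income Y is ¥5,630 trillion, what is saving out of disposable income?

S = 508.42

Yd = (1 − 0.1)(5630) = 0.9(5630) = 5067
C = 809 + 0.74(5067) = 809 + 3749.58 = 4558.58
S = Yd − C = 5067 − 4558.58 = 508.42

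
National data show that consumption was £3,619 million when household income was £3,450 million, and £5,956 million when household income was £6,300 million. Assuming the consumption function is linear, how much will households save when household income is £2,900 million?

S = -268

MPC = (5956 − 3619)/(6300 − 3450) = 2337/2850 = 0.82
a = 3619 − 0.82(3450) = 3619 − 2829 = 790
C = 790 + 0.82(2900) = 3168
S = 2900 − 3168 = -268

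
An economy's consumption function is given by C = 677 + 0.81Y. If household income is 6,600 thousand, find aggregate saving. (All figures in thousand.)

C = 677 + 0.81(6600) = 677 + 5346 = 6023
S = Y − C = 6600 − 6023 = 577

S = 577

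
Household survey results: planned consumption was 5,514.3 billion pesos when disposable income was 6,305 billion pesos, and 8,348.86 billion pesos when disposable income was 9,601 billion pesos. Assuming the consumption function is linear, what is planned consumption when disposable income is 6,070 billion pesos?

C = 5312.2

MPC = (8348.86 − 5514.3)/(9601 − 6305) = 2834.56/3296 = 0.86
a = 5514.3 − 0.86(6305) = 5514.3 − 5422.3 = 92
C = 92 + 0.86(6070) = 92 + 5220.2 = 5312.2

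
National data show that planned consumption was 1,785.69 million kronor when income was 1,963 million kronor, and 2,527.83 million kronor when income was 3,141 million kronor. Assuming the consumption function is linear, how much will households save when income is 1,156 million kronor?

S = -121.28

MPC = (2527.83 − 1785.69)/(3141 − 1963) = 742.14/1178 = 0.63
a = 1785.69 − 0.63(1963) = 1785.69 − 1236.69 = 549
C = 549 + 0.63(1156) = 1277.28
S = 1156 − 1277.28 = -121.28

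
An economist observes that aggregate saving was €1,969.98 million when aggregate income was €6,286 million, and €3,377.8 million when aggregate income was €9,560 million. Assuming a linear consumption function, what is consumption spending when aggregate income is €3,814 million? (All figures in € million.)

C = 2906.98

MPS = ΔS/ΔY = (3377.8 − 1969.98)/(9560 − 6286) = 1407.82/3274 = 0.43
MPC = 1 − MPS = 0.57
Autonomous saving = 1969.98 − 0.43(6286) = -733, so a = 733
C = 733 + 0.57(3814) = 733 + 2173.98 = 2906.98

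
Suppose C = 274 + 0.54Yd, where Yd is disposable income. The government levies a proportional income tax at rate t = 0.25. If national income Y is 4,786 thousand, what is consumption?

C = 2212.33

Yd = (1 − 0.25)(4786) = 0.75(4786) = 3589.5
C = 274 + 0.54(3589.5) = 274 + 1938.33 = 2212.33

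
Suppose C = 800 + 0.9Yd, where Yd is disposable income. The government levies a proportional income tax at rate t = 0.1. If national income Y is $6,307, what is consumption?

Yd = (1 − 0.1)(6307) = 0.9(6307) = 5676.3
C = 800 + 0.9(5676.3) = 800 + 5108.67 = 5908.67

C = 5908.67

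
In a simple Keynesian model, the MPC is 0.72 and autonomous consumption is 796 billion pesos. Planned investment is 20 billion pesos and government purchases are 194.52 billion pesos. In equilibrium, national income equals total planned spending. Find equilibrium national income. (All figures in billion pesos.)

Y = C + I + G = 796 + 0.72Y + 20 + 194.52
Y − 0.72Y = 1010.52
0.28Y = 1010.52, so Y = 1010.52/0.28 = 3609

Y = 3609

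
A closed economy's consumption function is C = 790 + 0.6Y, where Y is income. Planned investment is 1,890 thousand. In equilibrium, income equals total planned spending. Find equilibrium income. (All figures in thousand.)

Y = 6700

Y = C + I = 790 + 0.6Y + 1890
Y − 0.6Y = 2680
0.4Y = 2680, so Y = 2680/0.4 = 6700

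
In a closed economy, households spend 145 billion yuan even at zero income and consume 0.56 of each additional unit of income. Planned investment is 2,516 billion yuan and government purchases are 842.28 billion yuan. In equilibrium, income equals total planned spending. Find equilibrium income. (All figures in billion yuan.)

Y = C + I + G = 145 + 0.56Y + 2516 + 842.28
Y − 0.56Y = 3503.28
0.44Y = 3503.28, so Y = 3503.28/0.44 = 7962

Y = 7962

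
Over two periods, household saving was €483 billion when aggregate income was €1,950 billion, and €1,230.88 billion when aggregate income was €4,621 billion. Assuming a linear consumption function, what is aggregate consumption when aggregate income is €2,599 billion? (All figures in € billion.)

MPS = ΔS/ΔY = (1230.88 − 483)/(4621 − 1950) = 747.88/2671 = 0.28
MPC = 1 − MPS = 0.72
Autonomous saving = 483 − 0.28(1950) = -63, so a = 63
C = 63 + 0.72(2599) = 63 + 1871.28 = 1934.28

C = 1934.28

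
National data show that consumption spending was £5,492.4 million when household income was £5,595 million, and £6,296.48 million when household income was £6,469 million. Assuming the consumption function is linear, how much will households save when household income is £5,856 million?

MPC = (6296.48 − 5492.4)/(6469 − 5595) = 804.08/874 = 0.92
a = 5492.4 − 0.92(5595) = 5492.4 − 5147.4 = 345
C = 345 + 0.92(5856) = 5732.52
S = 5856 − 5732.52 = 123.48

S = 123.48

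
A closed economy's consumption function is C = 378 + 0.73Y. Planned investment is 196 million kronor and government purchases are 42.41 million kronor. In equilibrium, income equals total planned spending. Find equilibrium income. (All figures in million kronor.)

Y = 2283

Y = C + I + G = 378 + 0.73Y + 196 + 42.41
Y − 0.73Y = 616.41
0.27Y = 616.41, so Y = 616.41/0.27 = 2283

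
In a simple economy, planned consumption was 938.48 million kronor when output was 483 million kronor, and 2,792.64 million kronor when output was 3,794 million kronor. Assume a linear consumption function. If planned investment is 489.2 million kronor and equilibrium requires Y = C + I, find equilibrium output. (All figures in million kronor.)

MPC = (2792.64 − 938.48)/(3794 − 483) = 1854.16/3311 = 0.56
a = 938.48 − 0.56(483) = 668
Equilibrium: Y = 668 + 0.56Y + 489.2
0.44Y = 1157.2, so Y = 1157.2/0.44 = 2630

Y = 2630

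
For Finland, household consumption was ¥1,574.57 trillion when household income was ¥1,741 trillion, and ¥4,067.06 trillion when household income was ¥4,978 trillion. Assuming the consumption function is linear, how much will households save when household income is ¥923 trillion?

S = -21.71

MPC = (4067.06 − 1574.57)/(4978 − 1741) = 2492.49/3237 = 0.77
a = 1574.57 − 0.77(1741) = 1574.57 − 1340.57 = 234
C = 234 + 0.77(923) = 944.71
S = 923 − 944.71 = -21.71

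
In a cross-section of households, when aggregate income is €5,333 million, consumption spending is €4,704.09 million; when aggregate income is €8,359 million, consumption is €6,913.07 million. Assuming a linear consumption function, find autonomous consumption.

a = 811

MPC = ΔC/ΔY = (6913.07 − 4704.09)/(8359 − 5333) = 2208.98/3026 = 0.73
a = C − MPC·Y = 4704.09 − 0.73(5333) = 4704.09 − 3893.09 = 811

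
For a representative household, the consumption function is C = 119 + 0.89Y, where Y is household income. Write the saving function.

S = Y − C = Y − (119 + 0.89Y) = -119 + (1 − 0.89)Y

S = -119 + 0.11Y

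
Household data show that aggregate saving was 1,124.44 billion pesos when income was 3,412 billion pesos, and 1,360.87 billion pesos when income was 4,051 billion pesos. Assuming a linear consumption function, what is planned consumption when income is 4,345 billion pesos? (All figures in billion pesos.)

C = 2875.35

MPS = ΔS/ΔY = (1360.87 − 1124.44)/(4051 − 3412) = 236.43/639 = 0.37
MPC = 1 − MPS = 0.63
Autonomous saving = 1124.44 − 0.37(3412) = -138, so a = 138
C = 138 + 0.63(4345) = 138 + 2737.35 = 2875.35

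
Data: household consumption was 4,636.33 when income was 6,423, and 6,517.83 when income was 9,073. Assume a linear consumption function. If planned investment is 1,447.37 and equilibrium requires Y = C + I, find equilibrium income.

MPC = (6517.83 − 4636.33)/(9073 − 6423) = 1881.5/2650 = 0.71
a = 4636.33 − 0.71(6423) = 76
Equilibrium: Y = 76 + 0.71Y + 1447.37
0.29Y = 1523.37, so Y = 1523.37/0.29 = 5253

Y = 5253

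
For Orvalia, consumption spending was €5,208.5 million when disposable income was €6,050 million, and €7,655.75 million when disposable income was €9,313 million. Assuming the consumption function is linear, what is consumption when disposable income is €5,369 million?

MPC = (7655.75 − 5208.5)/(9313 − 6050) = 2447.25/3263 = 0.75
a = 5208.5 − 0.75(6050) = 5208.5 − 4537.5 = 671
C = 671 + 0.75(5369) = 671 + 4026.75 = 4697.75

C = 4697.75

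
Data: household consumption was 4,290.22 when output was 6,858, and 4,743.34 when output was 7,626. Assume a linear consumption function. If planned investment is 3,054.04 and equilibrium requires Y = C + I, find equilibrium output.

Y = 8044

MPC = (4743.34 − 4290.22)/(7626 − 6858) = 453.12/768 = 0.59
a = 4290.22 − 0.59(6858) = 244
Equilibrium: Y = 244 + 0.59Y + 3054.04
0.41Y = 3298.04, so Y = 3298.04/0.41 = 8044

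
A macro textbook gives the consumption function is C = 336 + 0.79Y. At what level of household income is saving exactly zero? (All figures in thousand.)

Y = 1600

At break-even, C = Y: 336 + 0.79Y = Y
0.21Y = 336, so Y = 336/0.21 = 1600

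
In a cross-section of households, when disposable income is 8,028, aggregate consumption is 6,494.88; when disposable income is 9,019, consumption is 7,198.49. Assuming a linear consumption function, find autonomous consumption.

a = 795

MPC = ΔC/ΔY = (7198.49 − 6494.88)/(9019 − 8028) = 703.61/991 = 0.71
a = C − MPC·Y = 6494.88 − 0.71(8028) = 6494.88 − 5699.88 = 795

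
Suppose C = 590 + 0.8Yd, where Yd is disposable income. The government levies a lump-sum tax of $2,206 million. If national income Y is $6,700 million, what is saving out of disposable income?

S = 308.8

Yd = Y − T = 6700 − 2206 = 4494
C = 590 + 0.8(4494) = 590 + 3595.2 = 4185.2
S = Yd − C = 4494 − 4185.2 = 308.8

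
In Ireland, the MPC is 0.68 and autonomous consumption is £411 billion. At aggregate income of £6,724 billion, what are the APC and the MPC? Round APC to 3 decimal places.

MPC = 0.68 (the slope of the consumption function)
C = 411 + 0.68(6724) = 4983.32, so APC = 4983.32/6724 = 0.741

APC = 0.741; MPC = 0.68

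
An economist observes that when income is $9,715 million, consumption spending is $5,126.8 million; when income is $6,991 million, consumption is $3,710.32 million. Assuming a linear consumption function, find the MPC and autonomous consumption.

MPC = 0.52; a = 75

MPC = ΔC/ΔY = (5126.8 − 3710.32)/(9715 − 6991) = 1416.48/2724 = 0.52
a = C − MPC·Y = 3710.32 − 0.52(6991) = 3710.32 − 3635.32 = 75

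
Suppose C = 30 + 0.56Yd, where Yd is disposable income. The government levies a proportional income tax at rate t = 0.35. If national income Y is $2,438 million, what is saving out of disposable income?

Yd = (1 − 0.35)(2438) = 0.65(2438) = 1584.7
C = 30 + 0.56(1584.7) = 30 + 887.432 = 917.432
S = Yd − C = 1584.7 − 917.432 = 667.268

S = 667.268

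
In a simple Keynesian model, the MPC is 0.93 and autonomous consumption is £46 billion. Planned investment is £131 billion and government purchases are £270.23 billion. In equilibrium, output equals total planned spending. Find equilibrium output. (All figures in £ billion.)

Y = 6389

Y = C + I + G = 46 + 0.93Y + 131 + 270.23
Y − 0.93Y = 447.23
0.07Y = 447.23, so Y = 447.23/0.07 = 6389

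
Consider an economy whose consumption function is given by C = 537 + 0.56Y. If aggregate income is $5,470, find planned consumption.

C = 537 + 0.56(5470) = 537 + 3063.2 = 3600.2

C = 3600.2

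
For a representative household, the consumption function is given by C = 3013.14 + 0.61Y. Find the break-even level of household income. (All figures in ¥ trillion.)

Y = 7726

At break-even, C = Y: 3013.14 + 0.61Y = Y
0.39Y = 3013.14, so Y = 3013.14/0.39 = 7726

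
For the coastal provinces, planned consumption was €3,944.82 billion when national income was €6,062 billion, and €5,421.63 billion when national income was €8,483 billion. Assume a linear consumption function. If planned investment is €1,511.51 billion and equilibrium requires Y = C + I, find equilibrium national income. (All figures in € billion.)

Y = 4509

MPC = (5421.63 − 3944.82)/(8483 − 6062) = 1476.81/2421 = 0.61
a = 3944.82 − 0.61(6062) = 247
Equilibrium: Y = 247 + 0.61Y + 1511.51
0.39Y = 1758.51, so Y = 1758.51/0.39 = 4509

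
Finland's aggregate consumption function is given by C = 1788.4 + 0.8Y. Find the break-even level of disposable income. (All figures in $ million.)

At break-even, C = Y: 1788.4 + 0.8Y = Y
0.2Y = 1788.4, so Y = 1788.4/0.2 = 8942

Y = 8942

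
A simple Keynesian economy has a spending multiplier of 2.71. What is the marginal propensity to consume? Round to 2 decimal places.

MPC = 0.63

k = 1/(1 − MPC), so 1 − MPC = 1/k = 1/2.71 = 0.3690
MPC = 1 − 0.3690 = 0.63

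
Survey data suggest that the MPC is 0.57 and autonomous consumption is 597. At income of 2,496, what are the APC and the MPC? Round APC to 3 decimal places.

MPC = 0.57 (the slope of the consumption function)
C = 597 + 0.57(2496) = 2019.72, so APC = 2019.72/2496 = 0.809

APC = 0.809; MPC = 0.57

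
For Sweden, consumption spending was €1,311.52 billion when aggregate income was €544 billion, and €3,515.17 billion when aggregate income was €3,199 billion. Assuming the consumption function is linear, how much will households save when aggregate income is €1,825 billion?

MPC = (3515.17 − 1311.52)/(3199 − 544) = 2203.65/2655 = 0.83
a = 1311.52 − 0.83(544) = 1311.52 − 451.52 = 860
C = 860 + 0.83(1825) = 2374.75
S = 1825 − 2374.75 = -549.75

S = -549.75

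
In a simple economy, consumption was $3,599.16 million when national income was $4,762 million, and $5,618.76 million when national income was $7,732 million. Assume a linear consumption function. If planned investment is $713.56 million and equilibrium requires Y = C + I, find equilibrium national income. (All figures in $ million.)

MPC = (5618.76 − 3599.16)/(7732 − 4762) = 2019.6/2970 = 0.68
a = 3599.16 − 0.68(4762) = 361
Equilibrium: Y = 361 + 0.68Y + 713.56
0.32Y = 1074.56, so Y = 1074.56/0.32 = 3358

Y = 3358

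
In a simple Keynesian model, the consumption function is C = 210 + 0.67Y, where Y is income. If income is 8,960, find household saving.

S = 2746.8

C = 210 + 0.67(8960) = 210 + 6003.2 = 6213.2
S = Y − C = 8960 − 6213.2 = 2746.8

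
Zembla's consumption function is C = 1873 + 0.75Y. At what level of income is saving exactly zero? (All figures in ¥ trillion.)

Y = 7492

At break-even, C = Y: 1873 + 0.75Y = Y
0.25Y = 1873, so Y = 1873/0.25 = 7492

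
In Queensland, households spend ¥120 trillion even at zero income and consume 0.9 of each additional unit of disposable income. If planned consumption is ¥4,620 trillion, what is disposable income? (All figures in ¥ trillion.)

Y = 5000

120 + 0.9Y = 4620
0.9Y = 4500, so Y = 4500/0.9 = 5000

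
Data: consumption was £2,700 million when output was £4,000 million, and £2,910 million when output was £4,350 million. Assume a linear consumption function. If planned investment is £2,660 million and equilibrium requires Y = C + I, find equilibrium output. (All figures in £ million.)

MPC = (2910 − 2700)/(4350 − 4000) = 210/350 = 0.6
a = 2700 − 0.6(4000) = 300
Equilibrium: Y = 300 + 0.6Y + 2660
0.4Y = 2960, so Y = 2960/0.4 = 7400

Y = 7400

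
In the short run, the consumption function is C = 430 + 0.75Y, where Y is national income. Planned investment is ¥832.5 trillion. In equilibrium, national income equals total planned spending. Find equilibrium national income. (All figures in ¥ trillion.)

Y = C + I = 430 + 0.75Y + 832.5
Y − 0.75Y = 1262.5
0.25Y = 1262.5, so Y = 1262.5/0.25 = 5050

Y = 5050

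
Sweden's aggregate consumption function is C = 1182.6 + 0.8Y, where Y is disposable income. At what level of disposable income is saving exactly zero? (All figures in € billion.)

Y = 5913

At break-even, C = Y: 1182.6 + 0.8Y = Y
0.2Y = 1182.6, so Y = 1182.6/0.2 = 5913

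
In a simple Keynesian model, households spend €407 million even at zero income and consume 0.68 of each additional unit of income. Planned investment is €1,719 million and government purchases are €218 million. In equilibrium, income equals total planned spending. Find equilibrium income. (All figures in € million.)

Y = C + I + G = 407 + 0.68Y + 1719 + 218
Y − 0.68Y = 2344
0.32Y = 2344, so Y = 2344/0.32 = 7325

Y = 7325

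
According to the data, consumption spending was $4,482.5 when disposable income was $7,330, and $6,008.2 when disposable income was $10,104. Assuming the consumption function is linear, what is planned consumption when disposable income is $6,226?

MPC = (6008.2 − 4482.5)/(10104 − 7330) = 1525.7/2774 = 0.55
a = 4482.5 − 0.55(7330) = 4482.5 − 4031.5 = 451
C = 451 + 0.55(6226) = 451 + 3424.3 = 3875.3

C = 3875.3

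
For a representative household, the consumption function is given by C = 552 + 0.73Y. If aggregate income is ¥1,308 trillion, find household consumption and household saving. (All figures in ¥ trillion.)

C = 552 + 0.73(1308) = 552 + 954.84 = 1506.84
S = Y − C = 1308 − 1506.84 = -198.84

C = 1506.84; S = -198.84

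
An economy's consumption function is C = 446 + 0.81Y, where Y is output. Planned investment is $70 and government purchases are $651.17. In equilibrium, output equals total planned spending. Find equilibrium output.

Y = C + I + G = 446 + 0.81Y + 70 + 651.17
Y − 0.81Y = 1167.17
0.19Y = 1167.17, so Y = 1167.17/0.19 = 6143

Y = 6143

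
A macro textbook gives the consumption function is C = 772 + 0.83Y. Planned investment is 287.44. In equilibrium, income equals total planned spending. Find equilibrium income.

Y = C + I = 772 + 0.83Y + 287.44
Y − 0.83Y = 1059.44
0.17Y = 1059.44, so Y = 1059.44/0.17 = 6232

Y = 6232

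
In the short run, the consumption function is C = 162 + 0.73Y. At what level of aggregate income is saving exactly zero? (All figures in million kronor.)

At break-even, C = Y: 162 + 0.73Y = Y
0.27Y = 162, so Y = 162/0.27 = 600

Y = 600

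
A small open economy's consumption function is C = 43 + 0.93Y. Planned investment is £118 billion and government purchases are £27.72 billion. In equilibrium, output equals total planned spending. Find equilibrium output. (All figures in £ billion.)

Y = 2696

Y = C + I + G = 43 + 0.93Y + 118 + 27.72
Y − 0.93Y = 188.72
0.07Y = 188.72, so Y = 188.72/0.07 = 2696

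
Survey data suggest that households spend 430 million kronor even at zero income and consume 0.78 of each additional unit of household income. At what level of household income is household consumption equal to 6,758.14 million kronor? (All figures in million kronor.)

430 + 0.78Y = 6758.14
0.78Y = 6328.14, so Y = 6328.14/0.78 = 8113

Y = 8113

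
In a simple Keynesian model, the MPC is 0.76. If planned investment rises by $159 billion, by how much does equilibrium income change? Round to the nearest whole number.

The multiplier is 1/(1 − MPC) = 1/0.24.
ΔY = 159/0.24 = 662.50 ≈ 663

ΔY ≈ 663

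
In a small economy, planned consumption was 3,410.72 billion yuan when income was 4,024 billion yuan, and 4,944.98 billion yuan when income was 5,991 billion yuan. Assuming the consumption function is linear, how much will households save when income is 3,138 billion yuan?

S = 418.36

MPC = (4944.98 − 3410.72)/(5991 − 4024) = 1534.26/1967 = 0.78
a = 3410.72 − 0.78(4024) = 3410.72 − 3138.72 = 272
C = 272 + 0.78(3138) = 2719.64
S = 3138 − 2719.64 = 418.36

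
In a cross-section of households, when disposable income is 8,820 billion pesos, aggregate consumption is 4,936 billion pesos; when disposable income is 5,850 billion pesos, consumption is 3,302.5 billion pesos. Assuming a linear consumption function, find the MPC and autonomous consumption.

MPC = 0.55; a = 85

MPC = ΔC/ΔY = (4936 − 3302.5)/(8820 − 5850) = 1633.5/2970 = 0.55
a = C − MPC·Y = 3302.5 − 0.55(5850) = 3302.5 − 3217.5 = 85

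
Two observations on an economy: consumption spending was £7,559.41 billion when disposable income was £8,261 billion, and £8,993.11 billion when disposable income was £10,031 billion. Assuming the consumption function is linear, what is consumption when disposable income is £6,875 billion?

MPC = (8993.11 − 7559.41)/(10031 − 8261) = 1433.7/1770 = 0.81
a = 7559.41 − 0.81(8261) = 7559.41 − 6691.41 = 868
C = 868 + 0.81(6875) = 868 + 5568.75 = 6436.75

C = 6436.75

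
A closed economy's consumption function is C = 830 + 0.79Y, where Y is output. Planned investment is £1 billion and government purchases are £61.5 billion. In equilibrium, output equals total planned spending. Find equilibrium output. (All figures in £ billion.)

Y = 4250

Y = C + I + G = 830 + 0.79Y + 1 + 61.5
Y − 0.79Y = 892.5
0.21Y = 892.5, so Y = 892.5/0.21 = 4250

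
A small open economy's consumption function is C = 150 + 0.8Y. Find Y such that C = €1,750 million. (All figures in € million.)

Y = 2000

150 + 0.8Y = 1750
0.8Y = 1600, so Y = 1600/0.8 = 2000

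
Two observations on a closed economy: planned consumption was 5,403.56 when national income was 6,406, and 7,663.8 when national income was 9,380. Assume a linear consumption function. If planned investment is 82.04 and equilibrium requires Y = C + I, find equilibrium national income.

Y = 2571

MPC = (7663.8 − 5403.56)/(9380 − 6406) = 2260.24/2974 = 0.76
a = 5403.56 − 0.76(6406) = 535
Equilibrium: Y = 535 + 0.76Y + 82.04
0.24Y = 617.04, so Y = 617.04/0.24 = 2571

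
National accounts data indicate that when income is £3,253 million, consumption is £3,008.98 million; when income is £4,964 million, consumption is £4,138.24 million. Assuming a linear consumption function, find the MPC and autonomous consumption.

MPC = 0.66; a = 862

MPC = ΔC/ΔY = (4138.24 − 3008.98)/(4964 − 3253) = 1129.26/1711 = 0.66
a = C − MPC·Y = 3008.98 − 0.66(3253) = 3008.98 − 2146.98 = 862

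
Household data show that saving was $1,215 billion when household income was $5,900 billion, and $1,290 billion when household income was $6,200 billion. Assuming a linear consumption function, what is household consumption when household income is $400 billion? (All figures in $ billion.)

MPS = ΔS/ΔY = (1290 − 1215)/(6200 − 5900) = 75/300 = 0.25
MPC = 1 − MPS = 0.75
Autonomous saving = 1215 − 0.25(5900) = -260, so a = 260
C = 260 + 0.75(400) = 260 + 300 = 560

C = 560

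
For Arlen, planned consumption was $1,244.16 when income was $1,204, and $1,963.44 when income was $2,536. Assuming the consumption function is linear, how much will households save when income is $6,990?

MPC = (1963.44 − 1244.16)/(2536 − 1204) = 719.28/1332 = 0.54
a = 1244.16 − 0.54(1204) = 1244.16 − 650.16 = 594
C = 594 + 0.54(6990) = 4368.6
S = 6990 − 4368.6 = 2621.4

S = 2621.4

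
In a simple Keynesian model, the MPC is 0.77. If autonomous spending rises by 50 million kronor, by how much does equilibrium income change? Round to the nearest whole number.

The multiplier is 1/(1 − MPC) = 1/0.23.
ΔY = 50/0.23 = 217.39 ≈ 217

ΔY ≈ 217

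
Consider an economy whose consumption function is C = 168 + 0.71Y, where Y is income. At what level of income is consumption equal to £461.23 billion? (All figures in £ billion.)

168 + 0.71Y = 461.23
0.71Y = 293.23, so Y = 293.23/0.71 = 413

Y = 413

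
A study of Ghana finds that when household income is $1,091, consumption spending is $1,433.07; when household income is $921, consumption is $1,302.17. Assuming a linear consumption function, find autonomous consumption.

MPC = ΔC/ΔY = (1433.07 − 1302.17)/(1091 − 921) = 130.9/170 = 0.77
a = C − MPC·Y = 1302.17 − 0.77(921) = 1302.17 − 709.17 = 593

a = 593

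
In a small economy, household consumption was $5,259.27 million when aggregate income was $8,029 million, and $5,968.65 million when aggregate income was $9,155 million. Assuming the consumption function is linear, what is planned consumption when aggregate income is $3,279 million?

C = 2266.77

MPC = (5968.65 − 5259.27)/(9155 − 8029) = 709.38/1126 = 0.63
a = 5259.27 − 0.63(8029) = 5259.27 − 5058.27 = 201
C = 201 + 0.63(3279) = 201 + 2065.77 = 2266.77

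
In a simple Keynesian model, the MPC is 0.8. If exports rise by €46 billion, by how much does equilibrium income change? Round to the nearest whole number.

The multiplier is 1/(1 − MPC) = 1/0.2.
ΔY = 46/0.2 = 230.00 ≈ 230

ΔY ≈ 230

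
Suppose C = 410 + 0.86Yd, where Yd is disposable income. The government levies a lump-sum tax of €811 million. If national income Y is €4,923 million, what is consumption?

C = 3946.32

Yd = Y − T = 4923 − 811 = 4112
C = 410 + 0.86(4112) = 410 + 3536.32 = 3946.32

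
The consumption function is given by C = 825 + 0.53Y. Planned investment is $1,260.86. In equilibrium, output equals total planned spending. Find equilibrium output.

Y = C + I = 825 + 0.53Y + 1260.86
Y − 0.53Y = 2085.86
0.47Y = 2085.86, so Y = 2085.86/0.47 = 4438

Y = 4438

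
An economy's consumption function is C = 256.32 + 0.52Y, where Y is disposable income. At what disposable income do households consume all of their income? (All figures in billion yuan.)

At break-even, C = Y: 256.32 + 0.52Y = Y
0.48Y = 256.32, so Y = 256.32/0.48 = 534

Y = 534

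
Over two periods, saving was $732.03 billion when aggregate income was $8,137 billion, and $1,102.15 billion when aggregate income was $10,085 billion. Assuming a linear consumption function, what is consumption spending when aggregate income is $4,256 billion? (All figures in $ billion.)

MPS = ΔS/ΔY = (1102.15 − 732.03)/(10085 − 8137) = 370.12/1948 = 0.19
MPC = 1 − MPS = 0.81
Autonomous saving = 732.03 − 0.19(8137) = -814, so a = 814
C = 814 + 0.81(4256) = 814 + 3447.36 = 4261.36

C = 4261.36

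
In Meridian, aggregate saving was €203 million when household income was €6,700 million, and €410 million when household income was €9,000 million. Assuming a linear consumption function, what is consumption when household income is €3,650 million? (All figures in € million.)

MPS = ΔS/ΔY = (410 − 203)/(9000 − 6700) = 207/2300 = 0.09
MPC = 1 − MPS = 0.91
Autonomous saving = 203 − 0.09(6700) = -400, so a = 400
C = 400 + 0.91(3650) = 400 + 3321.5 = 3721.5

C = 3721.5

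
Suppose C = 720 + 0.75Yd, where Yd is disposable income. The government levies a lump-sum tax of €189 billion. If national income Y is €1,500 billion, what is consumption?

C = 1703.25

Yd = Y − T = 1500 − 189 = 1311
C = 720 + 0.75(1311) = 720 + 983.25 = 1703.25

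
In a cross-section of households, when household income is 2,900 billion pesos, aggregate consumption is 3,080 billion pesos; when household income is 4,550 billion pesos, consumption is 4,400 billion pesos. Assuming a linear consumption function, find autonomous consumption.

MPC = ΔC/ΔY = (4400 − 3080)/(4550 − 2900) = 1320/1650 = 0.8
a = C − MPC·Y = 3080 − 0.8(2900) = 3080 − 2320 = 760

a = 760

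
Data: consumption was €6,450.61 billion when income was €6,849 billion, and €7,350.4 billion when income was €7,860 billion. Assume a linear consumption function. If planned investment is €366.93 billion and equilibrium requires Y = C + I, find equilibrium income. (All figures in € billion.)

MPC = (7350.4 − 6450.61)/(7860 − 6849) = 899.79/1011 = 0.89
a = 6450.61 − 0.89(6849) = 355
Equilibrium: Y = 355 + 0.89Y + 366.93
0.11Y = 721.93, so Y = 721.93/0.11 = 6563

Y = 6563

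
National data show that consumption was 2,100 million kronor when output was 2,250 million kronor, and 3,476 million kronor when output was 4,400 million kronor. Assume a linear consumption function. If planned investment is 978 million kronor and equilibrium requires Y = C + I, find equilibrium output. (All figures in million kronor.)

Y = 4550

MPC = (3476 − 2100)/(4400 − 2250) = 1376/2150 = 0.64
a = 2100 − 0.64(2250) = 660
Equilibrium: Y = 660 + 0.64Y + 978
0.36Y = 1638, so Y = 1638/0.36 = 4550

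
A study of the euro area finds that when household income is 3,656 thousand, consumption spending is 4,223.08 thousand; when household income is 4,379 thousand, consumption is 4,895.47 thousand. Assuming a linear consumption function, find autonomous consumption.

MPC = ΔC/ΔY = (4895.47 − 4223.08)/(4379 − 3656) = 672.39/723 = 0.93
a = C − MPC·Y = 4223.08 − 0.93(3656) = 4223.08 − 3400.08 = 823

a = 823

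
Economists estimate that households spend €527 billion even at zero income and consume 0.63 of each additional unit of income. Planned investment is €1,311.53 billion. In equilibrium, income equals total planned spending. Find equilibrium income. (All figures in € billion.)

Y = C + I = 527 + 0.63Y + 1311.53
Y − 0.63Y = 1838.53
0.37Y = 1838.53, so Y = 1838.53/0.37 = 4969

Y = 4969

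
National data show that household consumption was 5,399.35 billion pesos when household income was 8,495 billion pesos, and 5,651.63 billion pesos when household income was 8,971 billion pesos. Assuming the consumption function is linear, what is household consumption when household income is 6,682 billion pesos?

C = 4438.46

MPC = (5651.63 − 5399.35)/(8971 − 8495) = 252.28/476 = 0.53
a = 5399.35 − 0.53(8495) = 5399.35 − 4502.35 = 897
C = 897 + 0.53(6682) = 897 + 3541.46 = 4438.46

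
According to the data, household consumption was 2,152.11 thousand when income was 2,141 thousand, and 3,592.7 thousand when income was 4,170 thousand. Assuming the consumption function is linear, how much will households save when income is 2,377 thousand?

S = 57.33

MPC = (3592.7 − 2152.11)/(4170 − 2141) = 1440.59/2029 = 0.71
a = 2152.11 − 0.71(2141) = 2152.11 − 1520.11 = 632
C = 632 + 0.71(2377) = 2319.67
S = 2377 − 2319.67 = 57.33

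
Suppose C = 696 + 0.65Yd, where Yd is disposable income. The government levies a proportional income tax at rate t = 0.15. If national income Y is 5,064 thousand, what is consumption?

Yd = (1 − 0.15)(5064) = 0.85(5064) = 4304.4
C = 696 + 0.65(4304.4) = 696 + 2797.86 = 3493.86

C = 3493.86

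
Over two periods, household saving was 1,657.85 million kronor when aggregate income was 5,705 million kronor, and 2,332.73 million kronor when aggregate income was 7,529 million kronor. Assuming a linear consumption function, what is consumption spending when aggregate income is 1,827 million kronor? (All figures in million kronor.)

MPS = ΔS/ΔY = (2332.73 − 1657.85)/(7529 − 5705) = 674.88/1824 = 0.37
MPC = 1 − MPS = 0.63
Autonomous saving = 1657.85 − 0.37(5705) = -453, so a = 453
C = 453 + 0.63(1827) = 453 + 1151.01 = 1604.01

C = 1604.01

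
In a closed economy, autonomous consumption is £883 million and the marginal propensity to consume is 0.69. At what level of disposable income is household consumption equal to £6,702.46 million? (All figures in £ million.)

883 + 0.69Y = 6702.46
0.69Y = 5819.46, so Y = 5819.46/0.69 = 8434

Y = 8434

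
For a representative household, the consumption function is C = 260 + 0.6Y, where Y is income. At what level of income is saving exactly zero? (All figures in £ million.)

At break-even, C = Y: 260 + 0.6Y = Y
0.4Y = 260, so Y = 260/0.4 = 650

Y = 650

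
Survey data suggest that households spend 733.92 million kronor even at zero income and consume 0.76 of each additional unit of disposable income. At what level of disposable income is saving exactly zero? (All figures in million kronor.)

Y = 3058

At break-even, C = Y: 733.92 + 0.76Y = Y
0.24Y = 733.92, so Y = 733.92/0.24 = 3058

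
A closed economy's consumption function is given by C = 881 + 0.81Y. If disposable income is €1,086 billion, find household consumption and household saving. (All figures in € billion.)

C = 1760.66; S = -674.66

C = 881 + 0.81(1086) = 881 + 879.66 = 1760.66
S = Y − C = 1086 − 1760.66 = -674.66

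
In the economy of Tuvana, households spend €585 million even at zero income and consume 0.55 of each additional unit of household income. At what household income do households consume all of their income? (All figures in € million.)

At break-even, C = Y: 585 + 0.55Y = Y
0.45Y = 585, so Y = 585/0.45 = 1300

Y = 1300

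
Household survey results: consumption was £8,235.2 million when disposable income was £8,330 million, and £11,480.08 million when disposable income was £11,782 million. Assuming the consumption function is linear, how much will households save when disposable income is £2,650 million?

S = -246

MPC = (11480.08 − 8235.2)/(11782 − 8330) = 3244.88/3452 = 0.94
a = 8235.2 − 0.94(8330) = 8235.2 − 7830.2 = 405
C = 405 + 0.94(2650) = 2896
S = 2650 − 2896 = -246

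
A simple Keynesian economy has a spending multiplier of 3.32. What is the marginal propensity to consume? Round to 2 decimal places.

k = 1/(1 − MPC), so 1 − MPC = 1/k = 1/3.32 = 0.3012
MPC = 1 − 0.3012 = 0.70

MPC = 0.70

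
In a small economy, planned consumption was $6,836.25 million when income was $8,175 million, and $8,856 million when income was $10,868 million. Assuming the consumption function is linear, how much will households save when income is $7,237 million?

S = 1104.25

MPC = (8856 − 6836.25)/(10868 − 8175) = 2019.75/2693 = 0.75
a = 6836.25 − 0.75(8175) = 6836.25 − 6131.25 = 705
C = 705 + 0.75(7237) = 6132.75
S = 7237 − 6132.75 = 1104.25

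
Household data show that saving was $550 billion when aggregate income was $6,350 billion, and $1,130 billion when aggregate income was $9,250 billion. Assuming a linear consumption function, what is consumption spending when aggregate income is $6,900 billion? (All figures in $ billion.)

MPS = ΔS/ΔY = (1130 − 550)/(9250 − 6350) = 580/2900 = 0.2
MPC = 1 − MPS = 0.8
Autonomous saving = 550 − 0.2(6350) = -720, so a = 720
C = 720 + 0.8(6900) = 720 + 5520 = 6240

C = 6240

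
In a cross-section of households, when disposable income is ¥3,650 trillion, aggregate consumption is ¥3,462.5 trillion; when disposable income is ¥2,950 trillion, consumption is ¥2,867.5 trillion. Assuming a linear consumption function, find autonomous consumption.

a = 360

MPC = ΔC/ΔY = (3462.5 − 2867.5)/(3650 − 2950) = 595/700 = 0.85
a = C − MPC·Y = 2867.5 − 0.85(2950) = 2867.5 − 2507.5 = 360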